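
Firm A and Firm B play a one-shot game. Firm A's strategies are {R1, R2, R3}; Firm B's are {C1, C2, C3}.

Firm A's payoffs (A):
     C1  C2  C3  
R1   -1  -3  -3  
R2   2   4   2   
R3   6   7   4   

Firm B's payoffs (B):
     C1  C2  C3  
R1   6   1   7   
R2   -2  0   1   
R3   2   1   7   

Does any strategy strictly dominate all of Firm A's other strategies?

R3

Check whether one of Firm A's strategies beats all alternatives regardless of what the opponent does.
R3 strictly dominates: vs C1: 6 > each of {-1, 2}; vs C2: 7 > each of {-3, 4}; vs C3: 4 > each of {-3, 2}.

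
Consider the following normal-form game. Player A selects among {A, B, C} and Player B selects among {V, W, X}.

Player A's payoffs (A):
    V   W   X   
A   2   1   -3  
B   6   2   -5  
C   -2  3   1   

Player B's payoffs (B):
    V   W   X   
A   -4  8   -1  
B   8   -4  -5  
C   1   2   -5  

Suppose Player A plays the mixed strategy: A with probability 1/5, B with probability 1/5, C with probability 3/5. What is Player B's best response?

W

Player B's best reply maximizes expected payoff against the mix.
V: (1/5)·(-4) + (1/5)·8 + (3/5)·1 = 7/5
W: (1/5)·8 + (1/5)·(-4) + (3/5)·2 = 2
X: (1/5)·(-1) + (1/5)·(-5) + (3/5)·(-5) = -21/5
Highest expected payoff is 2, from W.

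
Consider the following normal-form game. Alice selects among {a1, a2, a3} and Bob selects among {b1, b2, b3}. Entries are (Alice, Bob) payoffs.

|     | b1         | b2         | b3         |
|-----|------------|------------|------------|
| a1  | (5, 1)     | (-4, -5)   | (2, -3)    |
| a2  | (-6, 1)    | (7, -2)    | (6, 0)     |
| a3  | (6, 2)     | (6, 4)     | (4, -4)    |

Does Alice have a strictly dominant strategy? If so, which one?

A strategy is strictly dominant if it gives Alice a strictly higher payoff than every other strategy, against every choice by the opponent.
a1 is not dominant: against b1, a3 gives 6 > 5.
a2 is not dominant: against b1, a1 gives 5 > -6.
a3 is not dominant: against b2, a2 gives 7 > 6.
No single strategy is best against every opponent action.

No strictly dominant strategy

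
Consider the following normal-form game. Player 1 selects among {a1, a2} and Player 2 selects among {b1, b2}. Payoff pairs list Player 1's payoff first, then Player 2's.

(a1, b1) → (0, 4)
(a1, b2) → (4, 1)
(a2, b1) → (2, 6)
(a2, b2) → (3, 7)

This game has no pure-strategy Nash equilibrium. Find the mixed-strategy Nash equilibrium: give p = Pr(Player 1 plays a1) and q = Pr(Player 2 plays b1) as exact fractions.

p = 1/4, q = 1/3

In a mixed NE each player is indifferent between their pure strategies, so the opponent's mix sets the indifference.
Player 2 indifferent between b1 and b2: p·4 + (1−p)·6 = p·1 + (1−p)·7 ⟹ 6 + (-2)p = 7 + (-6)p ⟹ p = 1/4.
Player 1 indifferent between a1 and a2: q·0 + (1−q)·4 = q·2 + (1−q)·3 ⟹ 4 + (-4)q = 3 + (-1)q ⟹ q = 1/3.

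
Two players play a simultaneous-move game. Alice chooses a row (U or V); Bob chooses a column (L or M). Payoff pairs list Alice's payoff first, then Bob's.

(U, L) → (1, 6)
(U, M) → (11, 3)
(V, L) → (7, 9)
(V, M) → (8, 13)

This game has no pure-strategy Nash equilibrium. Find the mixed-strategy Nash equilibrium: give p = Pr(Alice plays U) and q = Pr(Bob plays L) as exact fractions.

Each player's mixing probability is pinned down by making the *other* player indifferent.
Bob indifferent between L and M: p·6 + (1−p)·9 = p·3 + (1−p)·13 ⟹ 9 + (-3)p = 13 + (-10)p ⟹ p = 4/7.
Alice indifferent between U and V: q·1 + (1−q)·11 = q·7 + (1−q)·8 ⟹ 11 + (-10)q = 8 + (-1)q ⟹ q = 1/3.

p = 4/7, q = 1/3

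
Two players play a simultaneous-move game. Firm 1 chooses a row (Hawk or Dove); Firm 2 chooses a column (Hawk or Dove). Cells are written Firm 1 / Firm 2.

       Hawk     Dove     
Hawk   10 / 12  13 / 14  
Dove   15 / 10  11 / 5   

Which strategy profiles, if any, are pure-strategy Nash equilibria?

(Hawk, Dove) and (Dove, Hawk)

Find each player's best response to every opponent strategy; NE are the intersections.
Firm 1's best responses — vs Hawk: Dove (payoff 15); vs Dove: Hawk (payoff 13).
Firm 2's best responses — vs Hawk: Dove (payoff 14); vs Dove: Hawk (payoff 10).
Mutual best responses occur at (Hawk, Dove) and (Dove, Hawk); at each, neither player gains by switching.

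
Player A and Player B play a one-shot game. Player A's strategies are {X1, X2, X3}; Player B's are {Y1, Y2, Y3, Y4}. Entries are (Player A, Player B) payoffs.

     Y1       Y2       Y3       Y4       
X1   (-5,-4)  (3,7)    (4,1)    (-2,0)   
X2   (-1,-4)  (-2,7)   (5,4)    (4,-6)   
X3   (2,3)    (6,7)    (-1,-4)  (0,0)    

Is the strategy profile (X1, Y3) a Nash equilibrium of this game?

No

Holding Player B at Y3: Player A gets 4 from X1 but could get 5 by switching to X2. Player A has a profitable deviation.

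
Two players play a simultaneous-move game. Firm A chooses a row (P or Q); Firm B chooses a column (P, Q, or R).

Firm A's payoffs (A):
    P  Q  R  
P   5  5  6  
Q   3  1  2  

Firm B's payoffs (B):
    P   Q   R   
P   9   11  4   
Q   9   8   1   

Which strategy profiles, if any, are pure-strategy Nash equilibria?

Check mutual best responses: a cell is a NE iff neither player can gain by unilaterally deviating.
Firm A's best responses — vs P: P (payoff 5); vs Q: P (payoff 5); vs R: P (payoff 6).
Firm B's best responses — vs P: Q (payoff 11); vs Q: P (payoff 9).
The only mutual best response is (P, Q); neither player gains by switching there.

(P, Q)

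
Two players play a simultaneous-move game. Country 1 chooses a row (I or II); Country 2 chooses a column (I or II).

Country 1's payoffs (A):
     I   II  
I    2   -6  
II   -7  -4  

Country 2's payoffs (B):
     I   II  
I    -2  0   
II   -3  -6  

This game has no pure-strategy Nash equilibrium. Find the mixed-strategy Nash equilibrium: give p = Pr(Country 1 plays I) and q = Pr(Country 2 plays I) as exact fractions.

Each player's mixing probability is pinned down by making the *other* player indifferent.
Country 2 indifferent between I and II: p·(-2) + (1−p)·(-3) = p·0 + (1−p)·(-6) ⟹ (-3) + 1p = (-6) + 6p ⟹ p = 3/5.
Country 1 indifferent between I and II: q·2 + (1−q)·(-6) = q·(-7) + (1−q)·(-4) ⟹ (-6) + 8q = (-4) + (-3)q ⟹ q = 2/11.

p = 3/5, q = 2/11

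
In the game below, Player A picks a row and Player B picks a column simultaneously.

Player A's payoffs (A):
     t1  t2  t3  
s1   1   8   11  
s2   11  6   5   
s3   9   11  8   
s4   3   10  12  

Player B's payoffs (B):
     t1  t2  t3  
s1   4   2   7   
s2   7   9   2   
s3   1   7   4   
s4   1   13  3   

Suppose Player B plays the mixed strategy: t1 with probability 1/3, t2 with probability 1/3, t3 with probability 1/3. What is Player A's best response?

s3

Player A's best reply maximizes expected payoff against the mix.
s1: (1/3)·1 + (1/3)·8 + (1/3)·11 = 20/3
s2: (1/3)·11 + (1/3)·6 + (1/3)·5 = 22/3
s3: (1/3)·9 + (1/3)·11 + (1/3)·8 = 28/3
s4: (1/3)·3 + (1/3)·10 + (1/3)·12 = 25/3
Highest expected payoff is 28/3, from s3.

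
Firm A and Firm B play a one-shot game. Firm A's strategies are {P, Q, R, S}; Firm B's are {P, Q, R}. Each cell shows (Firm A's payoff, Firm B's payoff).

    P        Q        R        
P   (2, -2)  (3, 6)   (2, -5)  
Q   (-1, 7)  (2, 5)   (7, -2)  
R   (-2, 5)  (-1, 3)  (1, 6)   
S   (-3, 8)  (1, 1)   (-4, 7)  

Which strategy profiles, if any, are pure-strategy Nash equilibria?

Find each player's best response to every opponent strategy; NE are the intersections.
Firm A's best responses — vs P: P (payoff 2); vs Q: P (payoff 3); vs R: Q (payoff 7).
Firm B's best responses — vs P: Q (payoff 6); vs Q: P (payoff 7); vs R: R (payoff 6); vs S: P (payoff 8).
The only mutual best response is (P, Q); neither player gains by switching there.

(P, Q)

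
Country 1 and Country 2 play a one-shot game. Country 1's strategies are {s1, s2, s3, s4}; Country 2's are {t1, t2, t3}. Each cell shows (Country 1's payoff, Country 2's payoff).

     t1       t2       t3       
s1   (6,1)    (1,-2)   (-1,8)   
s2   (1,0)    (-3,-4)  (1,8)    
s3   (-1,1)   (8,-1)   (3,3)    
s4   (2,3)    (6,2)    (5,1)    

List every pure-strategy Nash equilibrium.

Find each player's best response to every opponent strategy; NE are the intersections.
Country 1's best responses — vs t1: s1 (payoff 6); vs t2: s3 (payoff 8); vs t3: s4 (payoff 5).
Country 2's best responses — vs s1: t3 (payoff 8); vs s2: t3 (payoff 8); vs s3: t3 (payoff 3); vs s4: t1 (payoff 3).
No cell has both players best-responding. For instance, Country 1's best reply to t3 is s4, but against s4 Country 2 prefers t1 over t3.

No pure-strategy Nash equilibrium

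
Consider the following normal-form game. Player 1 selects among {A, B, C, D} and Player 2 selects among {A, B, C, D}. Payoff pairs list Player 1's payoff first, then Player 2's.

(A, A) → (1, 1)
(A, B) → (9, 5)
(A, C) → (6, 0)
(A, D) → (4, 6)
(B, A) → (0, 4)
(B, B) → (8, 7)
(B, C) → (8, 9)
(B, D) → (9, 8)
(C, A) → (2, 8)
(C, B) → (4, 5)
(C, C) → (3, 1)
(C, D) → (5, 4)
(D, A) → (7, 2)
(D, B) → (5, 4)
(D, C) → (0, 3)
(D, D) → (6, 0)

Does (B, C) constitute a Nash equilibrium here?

Yes

Holding Player 2 at C: Player 1 gets 8 from B, versus 6 from A, 3 from C, 0 from D. No profitable deviation for Player 1.
Holding Player 1 at B: Player 2 gets 9 from C, versus 4 from A, 7 from B, 8 from D. No profitable deviation for Player 2 either.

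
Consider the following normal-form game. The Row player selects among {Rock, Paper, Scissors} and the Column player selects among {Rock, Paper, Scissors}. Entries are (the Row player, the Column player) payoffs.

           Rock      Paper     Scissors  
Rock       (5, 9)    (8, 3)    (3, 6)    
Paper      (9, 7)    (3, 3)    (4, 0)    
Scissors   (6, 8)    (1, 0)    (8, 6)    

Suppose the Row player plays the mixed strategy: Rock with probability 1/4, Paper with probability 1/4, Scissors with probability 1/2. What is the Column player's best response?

The Column player's best reply maximizes expected payoff against the mix.
Rock: (1/4)·9 + (1/4)·7 + (1/2)·8 = 8
Paper: (1/4)·3 + (1/4)·3 + (1/2)·0 = 3/2
Scissors: (1/4)·6 + (1/4)·0 + (1/2)·6 = 9/2
Highest expected payoff is 8, from Rock.

Rock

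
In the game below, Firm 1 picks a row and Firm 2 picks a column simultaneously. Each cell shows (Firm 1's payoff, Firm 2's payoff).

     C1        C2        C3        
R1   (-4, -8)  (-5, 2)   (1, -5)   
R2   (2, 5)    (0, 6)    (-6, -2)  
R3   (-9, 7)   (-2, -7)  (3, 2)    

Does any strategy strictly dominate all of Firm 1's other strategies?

A strategy is strictly dominant if it gives Firm 1 a strictly higher payoff than every other strategy, against every choice by the opponent.
R1 is not dominant: against C1, R2 gives 2 > -4.
R2 is not dominant: against C3, R1 gives 1 > -6.
R3 is not dominant: against C1, R1 gives -4 > -9.
No single strategy is best against every opponent action.

No strictly dominant strategy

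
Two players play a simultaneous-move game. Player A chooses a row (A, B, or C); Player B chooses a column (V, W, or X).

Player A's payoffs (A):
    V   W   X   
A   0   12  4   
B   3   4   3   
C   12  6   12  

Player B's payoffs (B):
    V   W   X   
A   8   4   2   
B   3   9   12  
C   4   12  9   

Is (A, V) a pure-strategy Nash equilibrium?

Holding Player B at V: Player A gets 0 from A but could get 12 by switching to C. Player A has a profitable deviation.

No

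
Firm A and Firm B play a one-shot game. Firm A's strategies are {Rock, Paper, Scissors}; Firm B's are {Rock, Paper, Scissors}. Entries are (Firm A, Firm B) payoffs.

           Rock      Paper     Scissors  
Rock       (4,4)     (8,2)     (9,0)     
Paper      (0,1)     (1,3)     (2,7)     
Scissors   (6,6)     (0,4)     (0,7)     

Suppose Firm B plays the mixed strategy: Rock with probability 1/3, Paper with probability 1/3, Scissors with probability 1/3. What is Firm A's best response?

Rock

Firm A's best reply maximizes expected payoff against the mix.
Rock: (1/3)·4 + (1/3)·8 + (1/3)·9 = 7
Paper: (1/3)·0 + (1/3)·1 + (1/3)·2 = 1
Scissors: (1/3)·6 + (1/3)·0 + (1/3)·0 = 2
Highest expected payoff is 7, from Rock.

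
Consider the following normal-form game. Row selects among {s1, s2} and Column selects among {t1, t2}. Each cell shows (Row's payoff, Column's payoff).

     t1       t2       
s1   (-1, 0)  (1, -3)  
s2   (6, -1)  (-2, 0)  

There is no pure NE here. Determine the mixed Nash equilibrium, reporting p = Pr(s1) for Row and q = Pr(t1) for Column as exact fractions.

Each player's mixing probability is pinned down by making the *other* player indifferent.
Column indifferent between t1 and t2: p·0 + (1−p)·(-1) = p·(-3) + (1−p)·0 ⟹ (-1) + 1p = 0 + (-3)p ⟹ p = 1/4.
Row indifferent between s1 and s2: q·(-1) + (1−q)·1 = q·6 + (1−q)·(-2) ⟹ 1 + (-2)q = (-2) + 8q ⟹ q = 3/10.

p = 1/4, q = 3/10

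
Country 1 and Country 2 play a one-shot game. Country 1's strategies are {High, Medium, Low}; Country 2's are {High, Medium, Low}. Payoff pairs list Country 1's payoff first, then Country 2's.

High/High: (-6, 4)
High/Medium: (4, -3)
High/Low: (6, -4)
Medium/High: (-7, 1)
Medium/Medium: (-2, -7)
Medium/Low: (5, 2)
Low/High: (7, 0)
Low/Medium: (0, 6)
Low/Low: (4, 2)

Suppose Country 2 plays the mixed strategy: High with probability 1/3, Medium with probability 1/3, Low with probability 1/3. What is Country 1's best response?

Country 1's best reply maximizes expected payoff against the mix.
High: (1/3)·(-6) + (1/3)·4 + (1/3)·6 = 4/3
Medium: (1/3)·(-7) + (1/3)·(-2) + (1/3)·5 = -4/3
Low: (1/3)·7 + (1/3)·0 + (1/3)·4 = 11/3
Highest expected payoff is 11/3, from Low.

Low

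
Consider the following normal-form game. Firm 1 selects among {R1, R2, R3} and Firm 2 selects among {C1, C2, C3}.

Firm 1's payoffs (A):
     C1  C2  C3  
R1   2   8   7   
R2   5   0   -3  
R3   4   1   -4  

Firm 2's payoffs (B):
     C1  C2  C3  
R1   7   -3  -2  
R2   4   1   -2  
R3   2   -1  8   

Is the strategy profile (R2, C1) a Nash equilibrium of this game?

Holding Firm 2 at C1: Firm 1 gets 5 from R2, versus 2 from R1, 4 from R3. No profitable deviation for Firm 1.
Holding Firm 1 at R2: Firm 2 gets 4 from C1, versus 1 from C2, -2 from C3. No profitable deviation for Firm 2 either.

Yes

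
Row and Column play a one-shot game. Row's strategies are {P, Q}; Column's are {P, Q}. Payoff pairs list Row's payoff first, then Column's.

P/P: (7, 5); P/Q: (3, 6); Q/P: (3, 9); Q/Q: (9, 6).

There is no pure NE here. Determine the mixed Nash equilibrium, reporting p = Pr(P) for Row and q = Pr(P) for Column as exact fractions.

In a mixed NE each player is indifferent between their pure strategies, so the opponent's mix sets the indifference.
Column indifferent between P and Q: p·5 + (1−p)·9 = p·6 + (1−p)·6 ⟹ 9 + (-4)p = 6 + 0p ⟹ p = 3/4.
Row indifferent between P and Q: q·7 + (1−q)·3 = q·3 + (1−q)·9 ⟹ 3 + 4q = 9 + (-6)q ⟹ q = 3/5.

p = 3/4, q = 3/5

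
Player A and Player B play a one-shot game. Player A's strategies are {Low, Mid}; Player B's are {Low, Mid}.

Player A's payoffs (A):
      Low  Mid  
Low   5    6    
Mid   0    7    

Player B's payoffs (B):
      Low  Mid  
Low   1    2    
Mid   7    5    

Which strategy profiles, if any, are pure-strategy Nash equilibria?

None

Find each player's best response to every opponent strategy; NE are the intersections.
Player A's best responses — vs Low: Low (payoff 5); vs Mid: Mid (payoff 7).
Player B's best responses — vs Low: Mid (payoff 2); vs Mid: Low (payoff 7).
No cell has both players best-responding. For instance, Player A's best reply to Mid is Mid, but against Mid Player B prefers Low over Mid.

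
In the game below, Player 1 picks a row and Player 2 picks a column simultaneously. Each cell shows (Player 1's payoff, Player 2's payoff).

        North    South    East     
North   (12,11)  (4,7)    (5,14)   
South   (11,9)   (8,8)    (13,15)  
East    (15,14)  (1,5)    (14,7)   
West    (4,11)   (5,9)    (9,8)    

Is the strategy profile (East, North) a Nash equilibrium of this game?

Yes

Holding Player 2 at North: Player 1 gets 15 from East, versus 12 from North, 11 from South, 4 from West. No profitable deviation for Player 1.
Holding Player 1 at East: Player 2 gets 14 from North, versus 5 from South, 7 from East. No profitable deviation for Player 2 either.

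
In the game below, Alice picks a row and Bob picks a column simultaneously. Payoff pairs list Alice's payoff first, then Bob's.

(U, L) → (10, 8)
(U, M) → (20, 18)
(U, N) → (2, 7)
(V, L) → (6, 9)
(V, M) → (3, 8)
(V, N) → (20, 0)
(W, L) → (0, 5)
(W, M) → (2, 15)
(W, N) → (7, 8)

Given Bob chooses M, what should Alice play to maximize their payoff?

U

With Bob fixed at M, Alice's payoffs are: U → 20, V → 3, W → 2.
The maximum is 20, achieved by U.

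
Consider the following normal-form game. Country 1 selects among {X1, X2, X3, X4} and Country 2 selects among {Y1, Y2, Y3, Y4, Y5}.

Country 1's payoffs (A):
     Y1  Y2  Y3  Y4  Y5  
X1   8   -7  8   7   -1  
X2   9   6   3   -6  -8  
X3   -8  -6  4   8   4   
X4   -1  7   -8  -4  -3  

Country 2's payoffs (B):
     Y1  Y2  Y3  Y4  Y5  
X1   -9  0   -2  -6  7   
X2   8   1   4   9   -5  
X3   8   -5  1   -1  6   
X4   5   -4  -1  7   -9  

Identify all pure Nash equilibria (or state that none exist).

Check mutual best responses: a cell is a NE iff neither player can gain by unilaterally deviating.
Country 1's best responses — vs Y1: X2 (payoff 9); vs Y2: X4 (payoff 7); vs Y3: X1 (payoff 8); vs Y4: X3 (payoff 8); vs Y5: X3 (payoff 4).
Country 2's best responses — vs X1: Y5 (payoff 7); vs X2: Y4 (payoff 9); vs X3: Y1 (payoff 8); vs X4: Y4 (payoff 7).
No cell has both players best-responding. For instance, Country 1's best reply to Y3 is X1, but against X1 Country 2 prefers Y5 over Y3.

No pure-strategy Nash equilibrium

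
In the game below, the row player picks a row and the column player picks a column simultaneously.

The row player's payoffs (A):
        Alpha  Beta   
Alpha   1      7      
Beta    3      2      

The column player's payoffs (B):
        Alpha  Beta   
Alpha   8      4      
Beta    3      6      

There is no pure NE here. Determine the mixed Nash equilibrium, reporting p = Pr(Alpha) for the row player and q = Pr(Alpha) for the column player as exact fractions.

Each player's mixing probability is pinned down by making the *other* player indifferent.
The column player indifferent between Alpha and Beta: p·8 + (1−p)·3 = p·4 + (1−p)·6 ⟹ 3 + 5p = 6 + (-2)p ⟹ p = 3/7.
The row player indifferent between Alpha and Beta: q·1 + (1−q)·7 = q·3 + (1−q)·2 ⟹ 7 + (-6)q = 2 + 1q ⟹ q = 5/7.

p = 3/7, q = 5/7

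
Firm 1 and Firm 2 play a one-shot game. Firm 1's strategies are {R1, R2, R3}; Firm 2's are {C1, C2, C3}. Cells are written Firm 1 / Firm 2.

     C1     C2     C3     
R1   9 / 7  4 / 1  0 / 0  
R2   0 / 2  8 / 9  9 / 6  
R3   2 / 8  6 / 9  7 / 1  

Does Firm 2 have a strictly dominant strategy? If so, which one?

No strictly dominant strategy

A strategy is strictly dominant if it gives Firm 2 a strictly higher payoff than every other strategy, against every choice by the opponent.
C1 is not dominant: against R2, C2 gives 9 > 2.
C2 is not dominant: against R1, C1 gives 7 > 1.
C3 is not dominant: against R1, C1 gives 7 > 0.
No single strategy is best against every opponent action.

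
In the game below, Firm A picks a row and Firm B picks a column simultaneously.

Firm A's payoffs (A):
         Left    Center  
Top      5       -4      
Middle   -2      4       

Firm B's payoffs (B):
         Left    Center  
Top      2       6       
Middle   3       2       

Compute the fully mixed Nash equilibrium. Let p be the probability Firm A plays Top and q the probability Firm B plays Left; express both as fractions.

Each player's mixing probability is pinned down by making the *other* player indifferent.
Firm B indifferent between Left and Center: p·2 + (1−p)·3 = p·6 + (1−p)·2 ⟹ 3 + (-1)p = 2 + 4p ⟹ p = 1/5.
Firm A indifferent between Top and Middle: q·5 + (1−q)·(-4) = q·(-2) + (1−q)·4 ⟹ (-4) + 9q = 4 + (-6)q ⟹ q = 8/15.

p = 1/5, q = 8/15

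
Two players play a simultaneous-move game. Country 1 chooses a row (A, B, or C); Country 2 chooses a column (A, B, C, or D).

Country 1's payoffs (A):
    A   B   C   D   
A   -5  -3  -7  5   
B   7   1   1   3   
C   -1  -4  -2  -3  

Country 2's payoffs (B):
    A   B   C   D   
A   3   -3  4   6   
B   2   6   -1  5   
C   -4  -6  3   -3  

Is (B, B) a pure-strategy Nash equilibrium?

Holding Country 2 at B: Country 1 gets 1 from B, versus -3 from A, -4 from C. No profitable deviation for Country 1.
Holding Country 1 at B: Country 2 gets 6 from B, versus 2 from A, -1 from C, 5 from D. No profitable deviation for Country 2 either.

Yes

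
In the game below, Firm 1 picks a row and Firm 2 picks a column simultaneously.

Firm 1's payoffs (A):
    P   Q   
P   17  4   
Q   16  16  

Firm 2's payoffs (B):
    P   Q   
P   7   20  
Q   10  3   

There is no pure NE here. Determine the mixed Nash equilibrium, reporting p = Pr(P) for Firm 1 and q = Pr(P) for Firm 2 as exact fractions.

p = 7/20, q = 12/13

In a mixed NE each player is indifferent between their pure strategies, so the opponent's mix sets the indifference.
Firm 2 indifferent between P and Q: p·7 + (1−p)·10 = p·20 + (1−p)·3 ⟹ 10 + (-3)p = 3 + 17p ⟹ p = 7/20.
Firm 1 indifferent between P and Q: q·17 + (1−q)·4 = q·16 + (1−q)·16 ⟹ 4 + 13q = 16 + 0q ⟹ q = 12/13.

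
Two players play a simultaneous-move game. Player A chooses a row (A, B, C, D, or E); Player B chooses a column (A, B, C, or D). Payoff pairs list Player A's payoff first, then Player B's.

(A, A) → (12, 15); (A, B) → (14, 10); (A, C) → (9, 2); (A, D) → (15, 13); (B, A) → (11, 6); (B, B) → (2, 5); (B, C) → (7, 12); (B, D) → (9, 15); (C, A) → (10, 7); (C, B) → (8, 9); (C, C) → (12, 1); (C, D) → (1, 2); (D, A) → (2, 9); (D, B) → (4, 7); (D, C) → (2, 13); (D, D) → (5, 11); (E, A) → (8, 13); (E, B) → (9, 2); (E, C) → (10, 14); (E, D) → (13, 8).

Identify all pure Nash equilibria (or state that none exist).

(A, A)

Check mutual best responses: a cell is a NE iff neither player can gain by unilaterally deviating.
Player A's best responses — vs A: A (payoff 12); vs B: A (payoff 14); vs C: C (payoff 12); vs D: A (payoff 15).
Player B's best responses — vs A: A (payoff 15); vs B: D (payoff 15); vs C: B (payoff 9); vs D: C (payoff 13); vs E: C (payoff 14).
The only mutual best response is (A, A); neither player gains by switching there.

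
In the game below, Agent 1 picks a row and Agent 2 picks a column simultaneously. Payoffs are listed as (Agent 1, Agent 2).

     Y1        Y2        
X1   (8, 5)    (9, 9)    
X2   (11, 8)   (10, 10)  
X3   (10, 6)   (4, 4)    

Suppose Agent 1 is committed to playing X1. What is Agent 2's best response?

Y2

With Agent 1 fixed at X1, Agent 2's payoffs are: Y1 → 5, Y2 → 9.
The maximum is 9, achieved by Y2.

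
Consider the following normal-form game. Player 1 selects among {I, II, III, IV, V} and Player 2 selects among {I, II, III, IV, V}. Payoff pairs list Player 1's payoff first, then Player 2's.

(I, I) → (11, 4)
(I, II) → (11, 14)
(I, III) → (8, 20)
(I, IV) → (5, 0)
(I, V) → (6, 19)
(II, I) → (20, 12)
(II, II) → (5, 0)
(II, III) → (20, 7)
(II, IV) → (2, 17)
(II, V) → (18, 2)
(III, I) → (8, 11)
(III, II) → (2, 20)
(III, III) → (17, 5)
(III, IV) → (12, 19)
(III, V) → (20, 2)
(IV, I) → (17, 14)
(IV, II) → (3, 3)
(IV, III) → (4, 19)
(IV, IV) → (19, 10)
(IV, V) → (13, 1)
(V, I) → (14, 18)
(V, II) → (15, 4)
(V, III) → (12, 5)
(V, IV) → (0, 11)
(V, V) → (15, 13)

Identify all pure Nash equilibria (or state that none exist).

Check mutual best responses: a cell is a NE iff neither player can gain by unilaterally deviating.
Player 1's best responses — vs I: II (payoff 20); vs II: V (payoff 15); vs III: II (payoff 20); vs IV: IV (payoff 19); vs V: III (payoff 20).
Player 2's best responses — vs I: III (payoff 20); vs II: IV (payoff 17); vs III: II (payoff 20); vs IV: III (payoff 19); vs V: I (payoff 18).
No cell has both players best-responding. For instance, Player 1's best reply to IV is IV, but against IV Player 2 prefers III over IV.

No pure-strategy Nash equilibrium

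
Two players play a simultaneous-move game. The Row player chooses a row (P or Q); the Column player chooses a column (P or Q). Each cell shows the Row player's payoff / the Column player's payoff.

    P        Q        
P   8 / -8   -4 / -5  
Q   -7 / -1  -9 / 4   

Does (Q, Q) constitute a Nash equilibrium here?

Holding the Column player at Q: the Row player gets -9 from Q but could get -4 by switching to P. The Row player has a profitable deviation.

No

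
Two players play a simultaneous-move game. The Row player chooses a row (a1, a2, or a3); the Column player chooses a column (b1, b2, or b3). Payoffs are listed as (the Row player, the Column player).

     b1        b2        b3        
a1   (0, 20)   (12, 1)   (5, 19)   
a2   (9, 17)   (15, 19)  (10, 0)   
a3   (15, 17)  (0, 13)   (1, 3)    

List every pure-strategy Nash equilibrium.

Find each player's best response to every opponent strategy; NE are the intersections.
The Row player's best responses — vs b1: a3 (payoff 15); vs b2: a2 (payoff 15); vs b3: a2 (payoff 10).
The Column player's best responses — vs a1: b1 (payoff 20); vs a2: b2 (payoff 19); vs a3: b1 (payoff 17).
Mutual best responses occur at (a2, b2) and (a3, b1); at each, neither player gains by switching.

(a2, b2) and (a3, b1)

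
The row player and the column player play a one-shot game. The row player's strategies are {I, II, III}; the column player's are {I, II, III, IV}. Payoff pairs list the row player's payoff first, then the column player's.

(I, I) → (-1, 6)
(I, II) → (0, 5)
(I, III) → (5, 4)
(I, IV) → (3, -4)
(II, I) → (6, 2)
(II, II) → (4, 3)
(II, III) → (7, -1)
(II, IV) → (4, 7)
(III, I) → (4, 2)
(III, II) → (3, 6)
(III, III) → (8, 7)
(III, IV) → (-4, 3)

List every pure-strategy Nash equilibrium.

(II, IV) and (III, III)

Find each player's best response to every opponent strategy; NE are the intersections.
The row player's best responses — vs I: II (payoff 6); vs II: II (payoff 4); vs III: III (payoff 8); vs IV: II (payoff 4).
The column player's best responses — vs I: I (payoff 6); vs II: IV (payoff 7); vs III: III (payoff 7).
Mutual best responses occur at (II, IV) and (III, III); at each, neither player gains by switching.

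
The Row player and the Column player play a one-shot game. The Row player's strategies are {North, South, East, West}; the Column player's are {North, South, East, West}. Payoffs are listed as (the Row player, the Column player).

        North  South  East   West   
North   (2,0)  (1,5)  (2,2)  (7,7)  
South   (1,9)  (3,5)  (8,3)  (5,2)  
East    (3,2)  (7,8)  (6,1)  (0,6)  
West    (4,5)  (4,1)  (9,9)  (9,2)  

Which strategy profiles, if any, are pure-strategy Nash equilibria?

(East, South) and (West, East)

A profile is a Nash equilibrium when each player is best-responding to the other.
The Row player's best responses — vs North: West (payoff 4); vs South: East (payoff 7); vs East: West (payoff 9); vs West: West (payoff 9).
The Column player's best responses — vs North: West (payoff 7); vs South: North (payoff 9); vs East: South (payoff 8); vs West: East (payoff 9).
Mutual best responses occur at (East, South) and (West, East); at each, neither player gains by switching.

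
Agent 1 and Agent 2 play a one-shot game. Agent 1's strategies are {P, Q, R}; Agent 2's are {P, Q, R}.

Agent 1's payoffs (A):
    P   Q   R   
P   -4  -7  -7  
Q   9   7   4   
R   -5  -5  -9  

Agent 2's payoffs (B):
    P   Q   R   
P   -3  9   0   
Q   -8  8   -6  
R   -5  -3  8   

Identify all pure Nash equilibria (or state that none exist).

(Q, Q)

Check mutual best responses: a cell is a NE iff neither player can gain by unilaterally deviating.
Agent 1's best responses — vs P: Q (payoff 9); vs Q: Q (payoff 7); vs R: Q (payoff 4).
Agent 2's best responses — vs P: Q (payoff 9); vs Q: Q (payoff 8); vs R: R (payoff 8).
The only mutual best response is (Q, Q); neither player gains by switching there.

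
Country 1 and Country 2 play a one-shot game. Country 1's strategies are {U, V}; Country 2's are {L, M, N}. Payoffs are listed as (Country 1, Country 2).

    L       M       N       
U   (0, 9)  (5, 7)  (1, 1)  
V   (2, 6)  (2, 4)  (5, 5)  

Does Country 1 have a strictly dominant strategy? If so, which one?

None

Check whether one of Country 1's strategies beats all alternatives regardless of what the opponent does.
U is not dominant: against L, V gives 2 > 0.
V is not dominant: against M, U gives 5 > 2.
No single strategy is best against every opponent action.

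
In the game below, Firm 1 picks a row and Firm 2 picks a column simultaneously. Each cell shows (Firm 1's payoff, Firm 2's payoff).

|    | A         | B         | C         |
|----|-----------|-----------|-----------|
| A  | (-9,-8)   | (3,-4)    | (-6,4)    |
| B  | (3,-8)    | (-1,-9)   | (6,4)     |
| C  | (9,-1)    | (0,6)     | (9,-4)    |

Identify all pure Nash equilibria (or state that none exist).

A profile is a Nash equilibrium when each player is best-responding to the other.
Firm 1's best responses — vs A: C (payoff 9); vs B: A (payoff 3); vs C: C (payoff 9).
Firm 2's best responses — vs A: C (payoff 4); vs B: C (payoff 4); vs C: B (payoff 6).
No cell has both players best-responding. For instance, Firm 1's best reply to B is A, but against A Firm 2 prefers C over B.

There is no pure-strategy Nash equilibrium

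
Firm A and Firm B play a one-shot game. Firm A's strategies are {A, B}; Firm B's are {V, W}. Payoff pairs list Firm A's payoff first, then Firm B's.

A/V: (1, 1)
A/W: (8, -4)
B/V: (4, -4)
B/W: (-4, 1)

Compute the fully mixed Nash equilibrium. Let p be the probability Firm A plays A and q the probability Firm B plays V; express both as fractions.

Each player's mixing probability is pinned down by making the *other* player indifferent.
Firm B indifferent between V and W: p·1 + (1−p)·(-4) = p·(-4) + (1−p)·1 ⟹ (-4) + 5p = 1 + (-5)p ⟹ p = 1/2.
Firm A indifferent between A and B: q·1 + (1−q)·8 = q·4 + (1−q)·(-4) ⟹ 8 + (-7)q = (-4) + 8q ⟹ q = 4/5.

p = 1/2, q = 4/5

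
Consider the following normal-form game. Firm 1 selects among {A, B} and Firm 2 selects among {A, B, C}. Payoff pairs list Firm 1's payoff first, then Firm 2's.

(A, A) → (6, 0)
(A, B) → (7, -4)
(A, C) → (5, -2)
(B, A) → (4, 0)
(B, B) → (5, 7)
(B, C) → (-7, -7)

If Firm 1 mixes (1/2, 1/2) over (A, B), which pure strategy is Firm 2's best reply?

Compute Firm 2's expected payoff from each pure strategy against the given mix.
A: (1/2)·0 + (1/2)·0 = 0
B: (1/2)·(-4) + (1/2)·7 = 3/2
C: (1/2)·(-2) + (1/2)·(-7) = -9/2
Highest expected payoff is 3/2, from B.

B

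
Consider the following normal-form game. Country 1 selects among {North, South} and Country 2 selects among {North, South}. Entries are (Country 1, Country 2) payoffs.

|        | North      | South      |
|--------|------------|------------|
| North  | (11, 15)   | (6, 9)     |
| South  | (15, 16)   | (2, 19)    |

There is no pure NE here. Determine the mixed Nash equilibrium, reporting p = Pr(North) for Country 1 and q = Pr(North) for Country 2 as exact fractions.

p = 1/3, q = 1/2

In a mixed NE each player is indifferent between their pure strategies, so the opponent's mix sets the indifference.
Country 2 indifferent between North and South: p·15 + (1−p)·16 = p·9 + (1−p)·19 ⟹ 16 + (-1)p = 19 + (-10)p ⟹ p = 1/3.
Country 1 indifferent between North and South: q·11 + (1−q)·6 = q·15 + (1−q)·2 ⟹ 6 + 5q = 2 + 13q ⟹ q = 1/2.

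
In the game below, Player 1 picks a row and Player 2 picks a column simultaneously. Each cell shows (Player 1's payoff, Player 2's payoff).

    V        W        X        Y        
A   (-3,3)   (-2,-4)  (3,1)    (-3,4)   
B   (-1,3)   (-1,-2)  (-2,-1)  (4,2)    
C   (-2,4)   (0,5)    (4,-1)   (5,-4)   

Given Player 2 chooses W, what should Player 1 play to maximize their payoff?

With Player 2 fixed at W, Player 1's payoffs are: A → -2, B → -1, C → 0.
The maximum is 0, achieved by C.

C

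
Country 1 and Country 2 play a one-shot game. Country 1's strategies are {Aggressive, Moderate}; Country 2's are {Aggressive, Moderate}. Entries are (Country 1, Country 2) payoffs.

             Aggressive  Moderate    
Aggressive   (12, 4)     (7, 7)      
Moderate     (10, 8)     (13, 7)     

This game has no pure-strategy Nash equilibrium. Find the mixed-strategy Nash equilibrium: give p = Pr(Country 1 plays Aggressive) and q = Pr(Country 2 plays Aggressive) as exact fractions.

Each player's mixing probability is pinned down by making the *other* player indifferent.
Country 2 indifferent between Aggressive and Moderate: p·4 + (1−p)·8 = p·7 + (1−p)·7 ⟹ 8 + (-4)p = 7 + 0p ⟹ p = 1/4.
Country 1 indifferent between Aggressive and Moderate: q·12 + (1−q)·7 = q·10 + (1−q)·13 ⟹ 7 + 5q = 13 + (-3)q ⟹ q = 3/4.

p = 1/4, q = 3/4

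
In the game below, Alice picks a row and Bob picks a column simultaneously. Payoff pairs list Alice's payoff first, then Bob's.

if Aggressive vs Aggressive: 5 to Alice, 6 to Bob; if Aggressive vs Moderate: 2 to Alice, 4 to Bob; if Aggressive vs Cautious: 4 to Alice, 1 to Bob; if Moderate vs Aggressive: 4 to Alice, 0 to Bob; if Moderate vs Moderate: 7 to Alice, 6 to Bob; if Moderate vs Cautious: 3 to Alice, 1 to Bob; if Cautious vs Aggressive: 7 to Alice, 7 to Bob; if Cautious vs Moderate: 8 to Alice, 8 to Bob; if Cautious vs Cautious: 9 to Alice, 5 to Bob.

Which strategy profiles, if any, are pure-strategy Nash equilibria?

A profile is a Nash equilibrium when each player is best-responding to the other.
Alice's best responses — vs Aggressive: Cautious (payoff 7); vs Moderate: Cautious (payoff 8); vs Cautious: Cautious (payoff 9).
Bob's best responses — vs Aggressive: Aggressive (payoff 6); vs Moderate: Moderate (payoff 6); vs Cautious: Moderate (payoff 8).
The only mutual best response is (Cautious, Moderate); neither player gains by switching there.

(Cautious, Moderate)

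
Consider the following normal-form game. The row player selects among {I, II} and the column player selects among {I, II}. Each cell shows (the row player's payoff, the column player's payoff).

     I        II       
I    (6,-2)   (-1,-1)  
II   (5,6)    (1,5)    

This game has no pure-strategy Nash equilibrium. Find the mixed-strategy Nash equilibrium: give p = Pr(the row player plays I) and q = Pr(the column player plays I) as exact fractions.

p = 1/2, q = 2/3

In a mixed NE each player is indifferent between their pure strategies, so the opponent's mix sets the indifference.
The column player indifferent between I and II: p·(-2) + (1−p)·6 = p·(-1) + (1−p)·5 ⟹ 6 + (-8)p = 5 + (-6)p ⟹ p = 1/2.
The row player indifferent between I and II: q·6 + (1−q)·(-1) = q·5 + (1−q)·1 ⟹ (-1) + 7q = 1 + 4q ⟹ q = 2/3.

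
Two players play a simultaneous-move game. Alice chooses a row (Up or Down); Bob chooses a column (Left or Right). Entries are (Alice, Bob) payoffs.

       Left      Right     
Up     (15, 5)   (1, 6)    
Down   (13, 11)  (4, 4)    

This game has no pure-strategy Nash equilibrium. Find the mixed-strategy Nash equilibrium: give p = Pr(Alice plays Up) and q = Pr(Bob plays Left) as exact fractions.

Each player's mixing probability is pinned down by making the *other* player indifferent.
Bob indifferent between Left and Right: p·5 + (1−p)·11 = p·6 + (1−p)·4 ⟹ 11 + (-6)p = 4 + 2p ⟹ p = 7/8.
Alice indifferent between Up and Down: q·15 + (1−q)·1 = q·13 + (1−q)·4 ⟹ 1 + 14q = 4 + 9q ⟹ q = 3/5.

p = 7/8, q = 3/5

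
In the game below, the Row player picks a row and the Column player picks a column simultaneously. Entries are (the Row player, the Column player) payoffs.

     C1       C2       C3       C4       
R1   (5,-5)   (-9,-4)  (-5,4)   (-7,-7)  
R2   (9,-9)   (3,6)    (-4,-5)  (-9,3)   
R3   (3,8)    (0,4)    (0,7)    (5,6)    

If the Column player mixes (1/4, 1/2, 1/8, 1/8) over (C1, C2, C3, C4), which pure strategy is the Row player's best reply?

R2

The Row player's best reply maximizes expected payoff against the mix.
R1: (1/4)·5 + (1/2)·(-9) + (1/8)·(-5) + (1/8)·(-7) = -19/4
R2: (1/4)·9 + (1/2)·3 + (1/8)·(-4) + (1/8)·(-9) = 17/8
R3: (1/4)·3 + (1/2)·0 + (1/8)·0 + (1/8)·5 = 11/8
Highest expected payoff is 17/8, from R2.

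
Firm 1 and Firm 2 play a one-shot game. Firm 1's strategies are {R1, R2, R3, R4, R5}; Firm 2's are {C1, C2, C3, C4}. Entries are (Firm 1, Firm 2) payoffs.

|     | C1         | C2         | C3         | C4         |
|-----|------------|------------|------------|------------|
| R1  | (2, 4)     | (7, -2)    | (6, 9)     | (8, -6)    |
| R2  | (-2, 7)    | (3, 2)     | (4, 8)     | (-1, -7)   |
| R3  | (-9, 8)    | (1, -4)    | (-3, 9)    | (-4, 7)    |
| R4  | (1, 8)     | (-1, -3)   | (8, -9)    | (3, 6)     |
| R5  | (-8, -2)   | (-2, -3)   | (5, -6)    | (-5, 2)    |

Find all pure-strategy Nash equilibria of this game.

Find each player's best response to every opponent strategy; NE are the intersections.
Firm 1's best responses — vs C1: R1 (payoff 2); vs C2: R1 (payoff 7); vs C3: R4 (payoff 8); vs C4: R1 (payoff 8).
Firm 2's best responses — vs R1: C3 (payoff 9); vs R2: C3 (payoff 8); vs R3: C3 (payoff 9); vs R4: C1 (payoff 8); vs R5: C4 (payoff 2).
No cell has both players best-responding. For instance, Firm 1's best reply to C2 is R1, but against R1 Firm 2 prefers C3 over C2.

There is no pure-strategy Nash equilibrium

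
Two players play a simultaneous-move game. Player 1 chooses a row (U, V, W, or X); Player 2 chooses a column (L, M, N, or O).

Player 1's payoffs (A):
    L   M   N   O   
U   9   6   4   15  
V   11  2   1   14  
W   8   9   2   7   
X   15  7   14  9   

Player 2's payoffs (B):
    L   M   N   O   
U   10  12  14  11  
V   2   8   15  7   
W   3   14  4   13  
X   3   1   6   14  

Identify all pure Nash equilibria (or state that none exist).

(W, M)

Find each player's best response to every opponent strategy; NE are the intersections.
Player 1's best responses — vs L: X (payoff 15); vs M: W (payoff 9); vs N: X (payoff 14); vs O: U (payoff 15).
Player 2's best responses — vs U: N (payoff 14); vs V: N (payoff 15); vs W: M (payoff 14); vs X: O (payoff 14).
The only mutual best response is (W, M); neither player gains by switching there.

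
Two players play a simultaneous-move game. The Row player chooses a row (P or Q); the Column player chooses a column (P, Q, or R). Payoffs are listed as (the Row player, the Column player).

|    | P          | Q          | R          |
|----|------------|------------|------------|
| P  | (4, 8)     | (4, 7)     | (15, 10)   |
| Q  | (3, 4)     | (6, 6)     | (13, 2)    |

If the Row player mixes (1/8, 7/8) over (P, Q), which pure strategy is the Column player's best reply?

Compute the Column player's expected payoff from each pure strategy against the given mix.
P: (1/8)·8 + (7/8)·4 = 9/2
Q: (1/8)·7 + (7/8)·6 = 49/8
R: (1/8)·10 + (7/8)·2 = 3
Highest expected payoff is 49/8, from Q.

Q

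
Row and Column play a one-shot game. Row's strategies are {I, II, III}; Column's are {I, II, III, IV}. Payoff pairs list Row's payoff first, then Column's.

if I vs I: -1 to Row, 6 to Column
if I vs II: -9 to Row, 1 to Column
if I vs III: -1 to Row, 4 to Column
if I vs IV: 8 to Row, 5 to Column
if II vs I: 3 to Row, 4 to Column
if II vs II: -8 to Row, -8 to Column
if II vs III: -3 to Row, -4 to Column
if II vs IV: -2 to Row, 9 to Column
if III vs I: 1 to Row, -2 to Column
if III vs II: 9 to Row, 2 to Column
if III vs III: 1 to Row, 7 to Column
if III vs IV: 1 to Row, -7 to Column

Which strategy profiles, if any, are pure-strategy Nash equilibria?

(III, III)

Find each player's best response to every opponent strategy; NE are the intersections.
Row's best responses — vs I: II (payoff 3); vs II: III (payoff 9); vs III: III (payoff 1); vs IV: I (payoff 8).
Column's best responses — vs I: I (payoff 6); vs II: IV (payoff 9); vs III: III (payoff 7).
The only mutual best response is (III, III); neither player gains by switching there.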